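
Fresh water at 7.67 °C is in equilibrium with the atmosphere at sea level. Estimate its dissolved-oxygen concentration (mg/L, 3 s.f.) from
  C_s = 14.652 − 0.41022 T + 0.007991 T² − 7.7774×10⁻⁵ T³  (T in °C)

C_s ≈ 11.9 mg/L

C_s = 14.652 − 0.41022×7.67 + 0.007991×7.67² − 7.7774×10⁻⁵×7.67³ = 11.94 mg/L.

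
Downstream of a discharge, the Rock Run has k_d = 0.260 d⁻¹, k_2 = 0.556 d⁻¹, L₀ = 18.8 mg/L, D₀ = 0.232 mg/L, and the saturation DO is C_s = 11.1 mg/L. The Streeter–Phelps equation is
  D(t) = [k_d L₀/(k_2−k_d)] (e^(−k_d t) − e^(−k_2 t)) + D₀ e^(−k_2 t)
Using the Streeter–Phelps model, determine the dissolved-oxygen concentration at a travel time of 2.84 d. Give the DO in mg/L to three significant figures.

DO ≈ 6.57 mg/L

k_d L₀/(k_2−k_d) = 0.260×18.8/(0.556−0.260) = 4.888/0.2960 = 16.51 mg/L.
e^(−k_d t) = e^(−0.260×2.840) = 0.4779; e^(−k_2 t) = e^(−0.556×2.840) = 0.2062.
D = 16.51 × (0.4779 − 0.2062) + 0.232 × 0.2062 = 4.487 + 0.04783 = 4.535 mg/L.
DO = C_s − D = 11.1 − 4.535 = 6.565 mg/L.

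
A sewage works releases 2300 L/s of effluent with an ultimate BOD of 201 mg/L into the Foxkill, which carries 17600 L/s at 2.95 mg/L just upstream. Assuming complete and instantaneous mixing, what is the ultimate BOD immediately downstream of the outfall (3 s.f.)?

Flow-weighted mixing: C = (Q_r C_r + Q_w C_w)/(Q_r + Q_w)
= (17600×2.95 + 2300×201)/(17600 + 2300) = 514200/19900 = 25.84 mg/L.

25.8 mg/L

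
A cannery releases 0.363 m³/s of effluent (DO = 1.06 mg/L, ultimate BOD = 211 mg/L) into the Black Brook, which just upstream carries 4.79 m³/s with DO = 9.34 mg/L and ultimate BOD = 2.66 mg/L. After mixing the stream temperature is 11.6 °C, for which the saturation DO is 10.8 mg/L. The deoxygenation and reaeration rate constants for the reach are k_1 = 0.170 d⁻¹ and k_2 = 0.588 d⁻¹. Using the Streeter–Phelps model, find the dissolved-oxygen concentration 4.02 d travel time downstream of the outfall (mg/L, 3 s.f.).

Mixed DO = (4.79×9.34 + 0.363×1.06)/(4.79+0.363) = 45.12/5.153 = 8.757 mg/L.
Mixed L₀ = (4.79×2.66 + 0.363×211)/(5.153) = 89.33/5.153 = 17.34 mg/L.
Initial deficit D₀ = C_s − DO₀ = 10.8 − 8.757 = 2.043 mg/L.
D(4.02) = [0.170×17.34/(0.588−0.170)](e^(−0.170×4.02) − e^(−0.588×4.02)) + 2.043 e^(−0.588×4.02)
= 7.051 × (0.5049 − 0.09407) + 2.043 × 0.09407 = 3.089 mg/L.
DO = 10.8 − 3.089 = 7.711 mg/L.

DO ≈ 7.71 mg/L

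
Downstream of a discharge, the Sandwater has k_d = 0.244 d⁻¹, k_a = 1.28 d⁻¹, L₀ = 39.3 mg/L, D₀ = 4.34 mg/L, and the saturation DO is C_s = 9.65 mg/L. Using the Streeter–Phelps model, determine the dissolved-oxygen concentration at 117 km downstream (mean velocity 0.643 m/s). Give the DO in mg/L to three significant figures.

Travel time t = x/v = 117 km / (0.643 m/s) = 117000 m / 0.643 m/s = 182000 s = 2.106 d.
k_d L₀/(k_a−k_d) = 0.244×39.3/(1.28−0.244) = 9.589/1.036 = 9.256 mg/L.
e^(−k_d t) = e^(−0.244×2.106) = 0.5982; e^(−k_a t) = e^(−1.28×2.106) = 0.06750.
D = 9.256 × (0.5982 − 0.06750) + 4.34 × 0.06750 = 4.912 + 0.2929 = 5.205 mg/L.
DO = C_s − D = 9.65 − 5.205 = 4.445 mg/L.

DO ≈ 4.45 mg/L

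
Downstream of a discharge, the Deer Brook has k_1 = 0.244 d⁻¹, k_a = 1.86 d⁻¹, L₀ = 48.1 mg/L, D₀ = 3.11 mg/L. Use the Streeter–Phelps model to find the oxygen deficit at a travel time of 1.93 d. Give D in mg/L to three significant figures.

D ≈ 4.42 mg/L

k_1 L₀/(k_a−k_1) = 0.244×48.1/(1.86−0.244) = 11.74/1.616 = 7.263 mg/L.
e^(−k_1 t) = e^(−0.244×1.930) = 0.6244; e^(−k_a t) = e^(−1.86×1.930) = 0.02760.
D = 7.263 × (0.6244 − 0.02760) + 3.11 × 0.02760 = 4.335 + 0.08585 = 4.420 mg/L.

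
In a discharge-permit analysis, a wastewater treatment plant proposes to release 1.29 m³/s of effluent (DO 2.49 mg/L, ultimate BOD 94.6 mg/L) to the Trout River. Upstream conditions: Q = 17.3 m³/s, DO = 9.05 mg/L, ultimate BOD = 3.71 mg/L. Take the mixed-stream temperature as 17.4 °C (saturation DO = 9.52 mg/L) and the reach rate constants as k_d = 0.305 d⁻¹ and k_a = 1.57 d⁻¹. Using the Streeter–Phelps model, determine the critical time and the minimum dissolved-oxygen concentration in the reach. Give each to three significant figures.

Mixed DO = (17.3×9.05 + 1.29×2.49)/(17.3+1.29) = 159.8/18.59 = 8.595 mg/L.
Mixed L₀ = (17.3×3.71 + 1.29×94.6)/(18.59) = 186.2/18.59 = 10.02 mg/L.
Initial deficit D₀ = C_s − DO₀ = 9.52 − 8.595 = 0.9252 mg/L.
t_c = (1/1.265) ln[(1.57/0.305)(1 − 0.9252×1.265/(0.305×10.02))] = 0.7905 × ln(3.176) = 0.9134 d.
D_c = (0.305/1.57) × 10.02 × e^(−0.305×0.9134) = 0.1943 × 10.02 × 0.7568 = 1.473 mg/L.
Minimum DO = 9.52 − 1.473 = 8.047 mg/L.

t_c ≈ 0.913 d; minimum DO ≈ 8.05 mg/L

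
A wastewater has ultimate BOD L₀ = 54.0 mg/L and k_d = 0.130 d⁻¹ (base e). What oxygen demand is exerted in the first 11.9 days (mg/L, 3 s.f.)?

y_t = L₀(1 − e^(−k_d t)) = 54.0 × (1 − e^(−0.130×11.9))
= 54.0 × (1 − 0.2129) = 54.0 × 0.7871 = 42.50 mg/L.

y ≈ 42.5 mg/L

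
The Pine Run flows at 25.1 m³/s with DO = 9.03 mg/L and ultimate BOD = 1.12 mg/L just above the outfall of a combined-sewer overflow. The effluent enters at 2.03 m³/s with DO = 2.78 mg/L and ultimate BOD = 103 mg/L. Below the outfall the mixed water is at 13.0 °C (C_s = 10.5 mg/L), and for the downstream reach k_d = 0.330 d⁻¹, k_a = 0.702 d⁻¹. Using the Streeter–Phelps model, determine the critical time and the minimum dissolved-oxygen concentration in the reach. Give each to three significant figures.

t_c ≈ 1.26 d; minimum DO ≈ 7.78 mg/L

Mixed DO = (25.1×9.03 + 2.03×2.78)/(25.1+2.03) = 232.3/27.13 = 8.562 mg/L.
Mixed L₀ = (25.1×1.12 + 2.03×103)/(27.13) = 237.2/27.13 = 8.743 mg/L.
Initial deficit D₀ = C_s − DO₀ = 10.5 − 8.562 = 1.938 mg/L.
t_c = (1/0.3720) ln[(0.702/0.330)(1 − 1.938×0.3720/(0.330×8.743))] = 2.688 × ln(1.596) = 1.256 d.
D_c = (0.330/0.702) × 8.743 × e^(−0.330×1.256) = 0.4701 × 8.743 × 0.6606 = 2.715 mg/L.
Minimum DO = 10.5 − 2.715 = 7.785 mg/L.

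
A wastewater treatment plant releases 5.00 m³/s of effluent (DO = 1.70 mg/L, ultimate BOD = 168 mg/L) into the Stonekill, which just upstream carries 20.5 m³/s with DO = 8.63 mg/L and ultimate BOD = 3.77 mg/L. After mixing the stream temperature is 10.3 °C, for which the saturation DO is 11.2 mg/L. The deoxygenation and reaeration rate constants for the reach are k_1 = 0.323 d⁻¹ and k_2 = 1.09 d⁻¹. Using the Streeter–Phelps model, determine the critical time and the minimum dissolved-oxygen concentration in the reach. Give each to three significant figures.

Mixed DO = (20.5×8.63 + 5.00×1.70)/(20.5+5.00) = 185.4/25.50 = 7.271 mg/L.
Mixed L₀ = (20.5×3.77 + 5.00×168)/(25.50) = 917.3/25.50 = 35.97 mg/L.
Initial deficit D₀ = C_s − DO₀ = 11.2 − 7.271 = 3.929 mg/L.
t_c = (1/0.7670) ln[(1.09/0.323)(1 − 3.929×0.7670/(0.323×35.97))] = 1.304 × ln(2.499) = 1.194 d.
D_c = (0.323/1.09) × 35.97 × e^(−0.323×1.194) = 0.2963 × 35.97 × 0.6799 = 7.248 mg/L.
Minimum DO = 11.2 − 7.248 = 3.952 mg/L.

t_c ≈ 1.19 d; minimum DO ≈ 3.95 mg/L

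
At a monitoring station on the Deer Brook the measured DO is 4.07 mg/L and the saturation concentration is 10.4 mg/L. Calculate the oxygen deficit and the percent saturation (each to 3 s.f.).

D = C_s − C = 10.4 − 4.07 = 6.33 mg/L.
% saturation = 4.07/10.4 × 100 = 39.1 %.

D ≈ 6.33 mg/L; 39.1 % saturation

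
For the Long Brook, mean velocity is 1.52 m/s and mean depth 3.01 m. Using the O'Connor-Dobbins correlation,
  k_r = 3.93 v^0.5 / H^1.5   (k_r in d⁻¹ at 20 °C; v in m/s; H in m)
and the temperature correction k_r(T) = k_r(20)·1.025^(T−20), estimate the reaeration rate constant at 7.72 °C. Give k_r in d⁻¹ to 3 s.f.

k_r(20) = 3.93 × 1.52^0.5 / 3.01^1.5 = 3.93 × 1.233 / 5.222 = 0.9278 d⁻¹.
k_r(7.72) = 0.9278 × 1.025^(7.72−20) = 0.9278 × 0.7384 = 0.6851 d⁻¹.

k_r ≈ 0.685 d⁻¹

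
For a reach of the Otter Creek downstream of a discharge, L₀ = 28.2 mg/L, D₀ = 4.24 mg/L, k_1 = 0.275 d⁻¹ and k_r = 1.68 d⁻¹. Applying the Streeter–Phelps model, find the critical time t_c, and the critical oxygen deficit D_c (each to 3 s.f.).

t_c ≈ 0.248 d; D_c ≈ 4.31 mg/L

With k_r/k_1 = 6.109 and 1 − D₀(k_r−k_1)/(k_1 L₀) = 0.2318,
t_c = ln(6.109 × 0.2318) / (1.68 − 0.275) = ln(1.416) / 1.405 = 0.3480/1.405 = 0.2477 d.
L(t_c) = L₀ e^(−k_1 t_c) = 28.2 × 0.9342 = 26.34 mg/L, and at the critical point k_r D_c = k_1 L, so D_c = (0.275/1.68) × 26.34 = 4.312 mg/L.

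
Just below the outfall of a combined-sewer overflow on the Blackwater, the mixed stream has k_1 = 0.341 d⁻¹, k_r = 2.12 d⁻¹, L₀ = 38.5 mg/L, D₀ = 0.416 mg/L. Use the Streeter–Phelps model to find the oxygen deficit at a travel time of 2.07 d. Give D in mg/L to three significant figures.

k_1 L₀/(k_r−k_1) = 0.341×38.5/(2.12−0.341) = 13.13/1.779 = 7.380 mg/L.
e^(−k_1 t) = e^(−0.341×2.070) = 0.4937; e^(−k_r t) = e^(−2.12×2.070) = 0.01242.
D = 7.380 × (0.4937 − 0.01242) + 0.416 × 0.01242 = 3.552 + 0.005167 = 3.557 mg/L.

D ≈ 3.56 mg/L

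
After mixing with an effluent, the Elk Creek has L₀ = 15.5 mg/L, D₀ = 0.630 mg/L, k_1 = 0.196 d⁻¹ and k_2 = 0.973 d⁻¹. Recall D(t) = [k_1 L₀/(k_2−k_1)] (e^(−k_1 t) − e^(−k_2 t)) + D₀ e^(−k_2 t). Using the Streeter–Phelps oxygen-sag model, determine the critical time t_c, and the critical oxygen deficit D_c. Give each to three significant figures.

t_c ≈ 1.84 d; D_c ≈ 2.18 mg/L

At the critical point dD/dt = 0, so k_1 L₀ e^(−k_1 t) = k_2 D. Substituting D(t) from the Streeter–Phelps equation and solving for t gives
t_c = ln[(k_2/k_1)(1 − D₀(k_2−k_1)/(k_1 L₀))] / (k_2−k_1).
Here k_2−k_1 = 0.7770 d⁻¹ and 1 − D₀(k_2−k_1)/(k_1 L₀) = 1 − 0.630×0.7770/(0.196×15.5) = 0.8389, so
t_c = ln(4.964 × 0.8389) / 0.7770 = 1.427 / 0.7770 = 1.836 d.
D_c = (k_1/k_2) L₀ e^(−k_1 t_c) = (0.196/0.973) × 15.5 × e^(−0.196×1.836) = 0.2014 × 15.5 × 0.6978 = 2.179 mg/L.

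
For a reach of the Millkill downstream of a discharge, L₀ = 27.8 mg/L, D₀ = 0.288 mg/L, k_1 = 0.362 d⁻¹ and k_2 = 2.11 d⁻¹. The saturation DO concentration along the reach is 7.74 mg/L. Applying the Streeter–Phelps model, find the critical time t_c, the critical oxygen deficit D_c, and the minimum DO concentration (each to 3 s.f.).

At the critical point dD/dt = 0, so k_1 L₀ e^(−k_1 t) = k_2 D. Substituting D(t) from the Streeter–Phelps equation and solving for t gives
t_c = ln[(k_2/k_1)(1 − D₀(k_2−k_1)/(k_1 L₀))] / (k_2−k_1).
Here k_2−k_1 = 1.748 d⁻¹ and 1 − D₀(k_2−k_1)/(k_1 L₀) = 1 − 0.288×1.748/(0.362×27.8) = 0.9500, so
t_c = ln(5.829 × 0.9500) / 1.748 = 1.711 / 1.748 = 0.9791 d.
L(t_c) = L₀ e^(−k_1 t_c) = 27.8 × 0.7016 = 19.50 mg/L, and at the critical point k_2 D_c = k_1 L, so D_c = (0.362/2.11) × 19.50 = 3.346 mg/L.
Minimum DO = C_s − D_c = 7.74 − 3.346 = 4.394 mg/L.

t_c ≈ 0.979 d; D_c ≈ 3.35 mg/L; min DO ≈ 4.39 mg/L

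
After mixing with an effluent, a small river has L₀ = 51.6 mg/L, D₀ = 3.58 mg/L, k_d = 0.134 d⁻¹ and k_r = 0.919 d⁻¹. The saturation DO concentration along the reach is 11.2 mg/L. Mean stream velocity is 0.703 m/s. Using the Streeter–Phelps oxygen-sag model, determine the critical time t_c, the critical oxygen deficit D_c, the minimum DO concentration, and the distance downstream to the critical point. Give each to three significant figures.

t_c ≈ 1.79 d; D_c ≈ 5.92 mg/L; min DO ≈ 5.28 mg/L; x_c ≈ 109 km

With k_r/k_d = 6.858 and 1 − D₀(k_r−k_d)/(k_d L₀) = 0.5936,
t_c = ln(6.858 × 0.5936) / (0.919 − 0.134) = ln(4.071) / 0.7850 = 1.404/0.7850 = 1.788 d.
D_c = (k_d/k_r) L₀ e^(−k_d t_c) = (0.134/0.919) × 51.6 × e^(−0.134×1.788) = 0.1458 × 51.6 × 0.7869 = 5.921 mg/L.
Minimum DO = C_s − D_c = 11.2 − 5.921 = 5.279 mg/L.
x_c = v t_c = 0.703 m/s × 1.788 d × 86400 s/d = 108600 m ≈ 109 km.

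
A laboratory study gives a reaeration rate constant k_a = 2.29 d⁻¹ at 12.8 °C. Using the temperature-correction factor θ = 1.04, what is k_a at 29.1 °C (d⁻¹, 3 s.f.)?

k_a ≈ 4.34 d⁻¹

k_a(T₂) = k_a(T₁) · θ^(T₂−T₁) = 2.29 × 1.04^(29.1−12.8)
= 2.29 × 1.04^16.3 = 2.29 × 1.895 = 4.340 d⁻¹.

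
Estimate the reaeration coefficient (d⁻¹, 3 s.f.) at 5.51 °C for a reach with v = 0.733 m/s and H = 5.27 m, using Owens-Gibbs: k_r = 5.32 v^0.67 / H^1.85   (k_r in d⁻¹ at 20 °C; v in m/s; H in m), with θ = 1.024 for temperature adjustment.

k_r ≈ 0.142 d⁻¹

k_r(20) = 5.32 × 0.733^0.67 / 5.27^1.85 = 5.32 × 0.8121 / 21.64 = 0.1996 d⁻¹.
k_r(5.51) = 0.1996 × 1.024^(5.51−20) = 0.1996 × 0.7092 = 0.1416 d⁻¹.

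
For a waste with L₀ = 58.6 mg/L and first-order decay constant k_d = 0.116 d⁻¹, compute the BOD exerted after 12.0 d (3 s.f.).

y ≈ 44.0 mg/L

y_t = L₀(1 − e^(−k_d t)) = 58.6 × (1 − e^(−0.116×12.0))
= 58.6 × (1 − 0.2486) = 58.6 × 0.7514 = 44.03 mg/L.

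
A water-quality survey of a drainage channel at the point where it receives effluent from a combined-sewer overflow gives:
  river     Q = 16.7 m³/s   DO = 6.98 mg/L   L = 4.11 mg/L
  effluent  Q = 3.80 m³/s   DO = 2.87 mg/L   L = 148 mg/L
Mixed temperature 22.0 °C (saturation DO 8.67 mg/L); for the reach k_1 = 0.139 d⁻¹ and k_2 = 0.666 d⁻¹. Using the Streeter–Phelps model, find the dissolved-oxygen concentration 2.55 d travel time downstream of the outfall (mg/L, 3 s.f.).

DO ≈ 4.01 mg/L

Mixed DO = (16.7×6.98 + 3.80×2.87)/(16.7+3.80) = 127.5/20.50 = 6.218 mg/L.
Mixed L₀ = (16.7×4.11 + 3.80×148)/(20.50) = 631.0/20.50 = 30.78 mg/L.
Initial deficit D₀ = C_s − DO₀ = 8.67 − 6.218 = 2.452 mg/L.
D(2.55) = [0.139×30.78/(0.666−0.139)](e^(−0.139×2.55) − e^(−0.666×2.55)) + 2.452 e^(−0.666×2.55)
= 8.119 × (0.7016 − 0.1830) + 2.452 × 0.1830 = 4.659 mg/L.
DO = 8.67 − 4.659 = 4.011 mg/L.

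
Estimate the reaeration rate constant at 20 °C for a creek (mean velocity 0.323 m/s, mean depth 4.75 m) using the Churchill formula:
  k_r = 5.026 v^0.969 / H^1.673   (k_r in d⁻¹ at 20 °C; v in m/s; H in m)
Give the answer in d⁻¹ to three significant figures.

k_r = 5.026 × 0.323^0.969 / 4.75^1.673 = 5.026 × 0.3345 / 13.56 = 0.1240 d⁻¹.

k_r ≈ 0.124 d⁻¹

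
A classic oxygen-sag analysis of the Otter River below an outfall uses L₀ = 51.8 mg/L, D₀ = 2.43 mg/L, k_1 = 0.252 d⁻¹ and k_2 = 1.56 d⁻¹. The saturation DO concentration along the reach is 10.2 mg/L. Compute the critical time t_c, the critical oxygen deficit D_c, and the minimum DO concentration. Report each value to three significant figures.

t_c ≈ 1.18 d; D_c ≈ 6.21 mg/L; min DO ≈ 3.99 mg/L

At the critical point dD/dt = 0, so k_1 L₀ e^(−k_1 t) = k_2 D. Substituting D(t) from the Streeter–Phelps equation and solving for t gives
t_c = ln[(k_2/k_1)(1 − D₀(k_2−k_1)/(k_1 L₀))] / (k_2−k_1).
Here k_2−k_1 = 1.308 d⁻¹ and 1 − D₀(k_2−k_1)/(k_1 L₀) = 1 − 2.43×1.308/(0.252×51.8) = 0.7565, so
t_c = ln(6.190 × 0.7565) / 1.308 = 1.544 / 1.308 = 1.180 d.
D_c = (k_1/k_2) L₀ e^(−k_1 t_c) = (0.252/1.56) × 51.8 × e^(−0.252×1.180) = 0.1615 × 51.8 × 0.7427 = 6.215 mg/L.
Minimum DO = C_s − D_c = 10.2 − 6.215 = 3.985 mg/L.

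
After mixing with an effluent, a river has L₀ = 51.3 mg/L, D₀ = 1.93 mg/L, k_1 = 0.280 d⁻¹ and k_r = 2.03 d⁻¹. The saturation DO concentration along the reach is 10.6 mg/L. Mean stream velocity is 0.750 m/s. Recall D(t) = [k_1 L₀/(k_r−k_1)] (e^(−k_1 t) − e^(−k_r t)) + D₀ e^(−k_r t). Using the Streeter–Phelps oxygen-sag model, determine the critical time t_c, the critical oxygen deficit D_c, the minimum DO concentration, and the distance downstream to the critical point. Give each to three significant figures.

t_c = [1/(k_r−k_1)] ln[(k_r/k_1)(1 − D₀(k_r−k_1)/(k_1 L₀))]
= [1/(2.03−0.280)] ln[(2.03/0.280)(1 − 1.93×1.750/(0.280×51.3))]
= (1/1.750) ln[7.250 × 0.7649] = 0.5714 × ln(5.545) = 0.5714 × 1.713 = 0.9788 d.
D_c = (k_1/k_r) L₀ e^(−k_1 t_c) = (0.280/2.03) × 51.3 × e^(−0.280×0.9788) = 0.1379 × 51.3 × 0.7603 = 5.380 mg/L.
Minimum DO = C_s − D_c = 10.6 − 5.380 = 5.220 mg/L.
x_c = v t_c = 0.750 m/s × 0.9788 d × 86400 s/d = 63430 m ≈ 63.4 km.

t_c ≈ 0.979 d; D_c ≈ 5.38 mg/L; min DO ≈ 5.22 mg/L; x_c ≈ 63.4 km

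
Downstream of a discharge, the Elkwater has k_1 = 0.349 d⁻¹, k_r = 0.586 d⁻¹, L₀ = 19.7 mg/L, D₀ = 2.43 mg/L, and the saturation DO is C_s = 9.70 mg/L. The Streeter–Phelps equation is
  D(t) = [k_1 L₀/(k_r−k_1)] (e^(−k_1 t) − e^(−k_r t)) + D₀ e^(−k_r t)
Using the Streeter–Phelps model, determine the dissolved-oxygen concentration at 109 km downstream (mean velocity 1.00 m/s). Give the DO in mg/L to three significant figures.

Travel time t = x/v = 109 km / (1.00 m/s) = 109000 m / 1.00 m/s = 109000 s = 1.262 d.
k_1 L₀/(k_r−k_1) = 0.349×19.7/(0.586−0.349) = 6.875/0.2370 = 29.01 mg/L.
e^(−k_1 t) = e^(−0.349×1.262) = 0.6439; e^(−k_r t) = e^(−0.586×1.262) = 0.4775.
D = 29.01 × (0.6439 − 0.4775) + 2.43 × 0.4775 = 4.827 + 1.160 = 5.987 mg/L.
DO = C_s − D = 9.70 − 5.987 = 3.713 mg/L.

DO ≈ 3.71 mg/L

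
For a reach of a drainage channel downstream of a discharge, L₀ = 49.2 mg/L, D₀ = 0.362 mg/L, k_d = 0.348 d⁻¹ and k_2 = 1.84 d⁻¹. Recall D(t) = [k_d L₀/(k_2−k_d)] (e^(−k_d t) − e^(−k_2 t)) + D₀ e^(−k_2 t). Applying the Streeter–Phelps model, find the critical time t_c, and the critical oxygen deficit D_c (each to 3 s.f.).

With k_2/k_d = 5.287 and 1 − D₀(k_2−k_d)/(k_d L₀) = 0.9685,
t_c = ln(5.287 × 0.9685) / (1.84 − 0.348) = ln(5.121) / 1.492 = 1.633/1.492 = 1.095 d.
D_c = (k_d/k_2) L₀ e^(−k_d t_c) = (0.348/1.84) × 49.2 × e^(−0.348×1.095) = 0.1891 × 49.2 × 0.6832 = 6.357 mg/L.

t_c ≈ 1.09 d; D_c ≈ 6.36 mg/L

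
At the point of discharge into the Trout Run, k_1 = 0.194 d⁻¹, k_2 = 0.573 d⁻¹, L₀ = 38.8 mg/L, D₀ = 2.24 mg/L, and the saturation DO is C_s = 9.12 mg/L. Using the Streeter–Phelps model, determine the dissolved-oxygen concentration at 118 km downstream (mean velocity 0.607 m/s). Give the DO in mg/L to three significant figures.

DO ≈ 1.14 mg/L

Travel time t = x/v = 118 km / (0.607 m/s) = 118000 m / 0.607 m/s = 194400 s = 2.250 d.
k_1 L₀/(k_2−k_1) = 0.194×38.8/(0.573−0.194) = 7.527/0.3790 = 19.86 mg/L.
e^(−k_1 t) = e^(−0.194×2.250) = 0.6463; e^(−k_2 t) = e^(−0.573×2.250) = 0.2755.
D = 19.86 × (0.6463 − 0.2755) + 2.24 × 0.2755 = 7.365 + 0.6171 = 7.982 mg/L.
DO = C_s − D = 9.12 − 7.982 = 1.138 mg/L.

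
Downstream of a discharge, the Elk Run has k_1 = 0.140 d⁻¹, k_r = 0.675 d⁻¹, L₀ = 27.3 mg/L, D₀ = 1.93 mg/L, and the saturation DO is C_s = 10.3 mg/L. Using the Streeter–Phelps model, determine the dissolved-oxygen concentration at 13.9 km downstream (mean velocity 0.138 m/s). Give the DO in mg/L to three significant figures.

Travel time t = x/v = 13.9 km / (0.138 m/s) = 13900 m / 0.138 m/s = 100700 s = 1.166 d.
k_1 L₀/(k_r−k_1) = 0.140×27.3/(0.675−0.140) = 3.822/0.5350 = 7.144 mg/L.
e^(−k_1 t) = e^(−0.140×1.166) = 0.8494; e^(−k_r t) = e^(−0.675×1.166) = 0.4552.
D = 7.144 × (0.8494 − 0.4552) + 1.93 × 0.4552 = 2.816 + 0.8786 = 3.695 mg/L.
DO = C_s − D = 10.3 − 3.695 = 6.605 mg/L.

DO ≈ 6.61 mg/L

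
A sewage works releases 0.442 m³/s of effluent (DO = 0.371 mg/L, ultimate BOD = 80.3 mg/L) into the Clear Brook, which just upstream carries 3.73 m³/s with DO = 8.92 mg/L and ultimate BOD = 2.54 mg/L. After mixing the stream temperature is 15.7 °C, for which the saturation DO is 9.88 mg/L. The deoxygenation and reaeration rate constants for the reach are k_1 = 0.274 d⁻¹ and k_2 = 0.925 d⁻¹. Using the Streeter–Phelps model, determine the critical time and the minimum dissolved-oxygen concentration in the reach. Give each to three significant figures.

t_c ≈ 1.06 d; minimum DO ≈ 7.49 mg/L

Mixed DO = (3.73×8.92 + 0.442×0.371)/(3.73+0.442) = 33.44/4.172 = 8.014 mg/L.
Mixed L₀ = (3.73×2.54 + 0.442×80.3)/(4.172) = 44.97/4.172 = 10.78 mg/L.
Initial deficit D₀ = C_s − DO₀ = 9.88 − 8.014 = 1.866 mg/L.
t_c = (1/0.6510) ln[(0.925/0.274)(1 − 1.866×0.6510/(0.274×10.78))] = 1.536 × ln(1.987) = 1.055 d.
D_c = (0.274/0.925) × 10.78 × e^(−0.274×1.055) = 0.2962 × 10.78 × 0.7489 = 2.391 mg/L.
Minimum DO = 9.88 − 2.391 = 7.489 mg/L.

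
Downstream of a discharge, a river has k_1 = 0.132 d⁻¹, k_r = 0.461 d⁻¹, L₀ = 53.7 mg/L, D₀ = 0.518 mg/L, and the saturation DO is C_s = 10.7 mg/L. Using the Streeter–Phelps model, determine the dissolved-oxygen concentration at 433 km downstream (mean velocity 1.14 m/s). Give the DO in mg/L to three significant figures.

Travel time t = x/v = 433 km / (1.14 m/s) = 433000 m / 1.14 m/s = 379800 s = 4.396 d.
k_1 L₀/(k_r−k_1) = 0.132×53.7/(0.461−0.132) = 7.088/0.3290 = 21.55 mg/L.
e^(−k_1 t) = e^(−0.132×4.396) = 0.5597; e^(−k_r t) = e^(−0.461×4.396) = 0.1318.
D = 21.55 × (0.5597 − 0.1318) + 0.518 × 0.1318 = 9.220 + 0.06826 = 9.289 mg/L.
DO = C_s − D = 10.7 − 9.289 = 1.411 mg/L.

DO ≈ 1.41 mg/L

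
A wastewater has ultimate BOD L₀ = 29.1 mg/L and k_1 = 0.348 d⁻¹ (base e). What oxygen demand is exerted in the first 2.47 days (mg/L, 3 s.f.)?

y_t = L₀(1 − e^(−k_1 t)) = 29.1 × (1 − e^(−0.348×2.47))
= 29.1 × (1 − 0.4233) = 29.1 × 0.5767 = 16.78 mg/L.

y ≈ 16.8 mg/L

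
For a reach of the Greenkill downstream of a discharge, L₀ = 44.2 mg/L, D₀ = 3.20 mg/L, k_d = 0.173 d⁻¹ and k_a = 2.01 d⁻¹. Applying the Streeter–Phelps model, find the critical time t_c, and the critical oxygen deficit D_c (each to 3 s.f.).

At the critical point dD/dt = 0, so k_d L₀ e^(−k_d t) = k_a D. Substituting D(t) from the Streeter–Phelps equation and solving for t gives
t_c = ln[(k_a/k_d)(1 − D₀(k_a−k_d)/(k_d L₀))] / (k_a−k_d).
Here k_a−k_d = 1.837 d⁻¹ and 1 − D₀(k_a−k_d)/(k_d L₀) = 1 − 3.20×1.837/(0.173×44.2) = 0.2312, so
t_c = ln(11.62 × 0.2312) / 1.837 = 0.9883 / 1.837 = 0.5380 d.
L(t_c) = L₀ e^(−k_d t_c) = 44.2 × 0.9111 = 40.27 mg/L, and at the critical point k_a D_c = k_d L, so D_c = (0.173/2.01) × 40.27 = 3.466 mg/L.

t_c ≈ 0.538 d; D_c ≈ 3.47 mg/L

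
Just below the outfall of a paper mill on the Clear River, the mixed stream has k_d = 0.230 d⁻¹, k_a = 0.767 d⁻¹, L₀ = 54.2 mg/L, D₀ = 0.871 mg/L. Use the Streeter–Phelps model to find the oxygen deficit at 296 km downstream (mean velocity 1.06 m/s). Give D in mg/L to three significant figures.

D ≈ 9.17 mg/L

Travel time t = x/v = 296 km / (1.06 m/s) = 296000 m / 1.06 m/s = 279200 s = 3.232 d.
k_d L₀/(k_a−k_d) = 0.230×54.2/(0.767−0.230) = 12.47/0.5370 = 23.21 mg/L.
e^(−k_d t) = e^(−0.230×3.232) = 0.4755; e^(−k_a t) = e^(−0.767×3.232) = 0.08383.
D = 23.21 × (0.4755 − 0.08383) + 0.871 × 0.08383 = 9.093 + 0.07302 = 9.166 mg/L.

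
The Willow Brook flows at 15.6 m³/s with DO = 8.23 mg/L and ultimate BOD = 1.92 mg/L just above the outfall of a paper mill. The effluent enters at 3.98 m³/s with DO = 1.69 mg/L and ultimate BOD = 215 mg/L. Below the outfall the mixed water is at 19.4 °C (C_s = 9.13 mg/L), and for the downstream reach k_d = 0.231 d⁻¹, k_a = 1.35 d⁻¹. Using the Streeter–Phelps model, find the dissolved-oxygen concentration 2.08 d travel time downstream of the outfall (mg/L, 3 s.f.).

DO ≈ 3.78 mg/L

Mixed DO = (15.6×8.23 + 3.98×1.69)/(15.6+3.98) = 135.1/19.58 = 6.901 mg/L.
Mixed L₀ = (15.6×1.92 + 3.98×215)/(19.58) = 885.7/19.58 = 45.23 mg/L.
Initial deficit D₀ = C_s − DO₀ = 9.13 − 6.901 = 2.229 mg/L.
D(2.08) = [0.231×45.23/(1.35−0.231)](e^(−0.231×2.08) − e^(−1.35×2.08)) + 2.229 e^(−1.35×2.08)
= 9.338 × (0.6185 − 0.06033) + 2.229 × 0.06033 = 5.346 mg/L.
DO = 9.13 − 5.346 = 3.784 mg/L.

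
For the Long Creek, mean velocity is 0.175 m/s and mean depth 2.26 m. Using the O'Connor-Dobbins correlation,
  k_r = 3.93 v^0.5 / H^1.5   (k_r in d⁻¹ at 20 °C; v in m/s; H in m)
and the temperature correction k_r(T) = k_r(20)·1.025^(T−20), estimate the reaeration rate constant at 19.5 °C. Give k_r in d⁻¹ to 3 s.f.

k_r(20) = 3.93 × 0.175^0.5 / 2.26^1.5 = 3.93 × 0.4183 / 3.398 = 0.4839 d⁻¹.
k_r(19.5) = 0.4839 × 1.025^(19.5−20) = 0.4839 × 0.9877 = 0.4780 d⁻¹.

k_r ≈ 0.478 d⁻¹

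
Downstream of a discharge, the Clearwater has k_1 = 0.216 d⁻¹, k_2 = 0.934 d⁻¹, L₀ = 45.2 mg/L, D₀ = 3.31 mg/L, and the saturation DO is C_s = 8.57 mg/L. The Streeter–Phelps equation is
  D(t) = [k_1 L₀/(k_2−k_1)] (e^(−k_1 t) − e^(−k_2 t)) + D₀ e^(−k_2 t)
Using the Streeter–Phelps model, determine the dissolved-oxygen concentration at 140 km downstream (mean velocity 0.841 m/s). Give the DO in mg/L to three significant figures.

Travel time t = x/v = 140 km / (0.841 m/s) = 140000 m / 0.841 m/s = 166500 s = 1.927 d.
k_1 L₀/(k_2−k_1) = 0.216×45.2/(0.934−0.216) = 9.763/0.7180 = 13.60 mg/L.
e^(−k_1 t) = e^(−0.216×1.927) = 0.6596; e^(−k_2 t) = e^(−0.934×1.927) = 0.1654.
D = 13.60 × (0.6596 − 0.1654) + 3.31 × 0.1654 = 6.720 + 0.5474 = 7.267 mg/L.
DO = C_s − D = 8.57 − 7.267 = 1.303 mg/L.

DO ≈ 1.30 mg/L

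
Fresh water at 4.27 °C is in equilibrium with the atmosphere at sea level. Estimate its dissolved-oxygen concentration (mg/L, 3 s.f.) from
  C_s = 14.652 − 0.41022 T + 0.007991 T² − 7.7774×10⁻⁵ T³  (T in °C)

C_s = 14.652 − 0.41022×4.27 + 0.007991×4.27² − 7.7774×10⁻⁵×4.27³ = 13.04 mg/L.

C_s ≈ 13.0 mg/L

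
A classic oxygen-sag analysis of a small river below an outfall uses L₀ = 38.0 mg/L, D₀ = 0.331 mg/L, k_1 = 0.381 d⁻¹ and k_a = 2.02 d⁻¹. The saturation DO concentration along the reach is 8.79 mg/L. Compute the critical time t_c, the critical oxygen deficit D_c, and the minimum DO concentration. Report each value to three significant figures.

t_c ≈ 0.994 d; D_c ≈ 4.91 mg/L; min DO ≈ 3.88 mg/L

With k_a/k_1 = 5.302 and 1 − D₀(k_a−k_1)/(k_1 L₀) = 0.9625,
t_c = ln(5.302 × 0.9625) / (2.02 − 0.381) = ln(5.103) / 1.639 = 1.630/1.639 = 0.9944 d.
L(t_c) = L₀ e^(−k_1 t_c) = 38.0 × 0.6846 = 26.02 mg/L, and at the critical point k_a D_c = k_1 L, so D_c = (0.381/2.02) × 26.02 = 4.907 mg/L.
Minimum DO = C_s − D_c = 8.79 − 4.907 = 3.883 mg/L.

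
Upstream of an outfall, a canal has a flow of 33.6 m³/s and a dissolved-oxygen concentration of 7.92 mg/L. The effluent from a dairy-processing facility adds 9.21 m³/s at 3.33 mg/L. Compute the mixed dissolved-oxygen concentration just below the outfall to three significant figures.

6.93 mg/L

Flow-weighted mixing: C = (Q_r C_r + Q_w C_w)/(Q_r + Q_w)
= (33.6×7.92 + 9.21×3.33)/(33.6 + 9.21) = 296.8/42.81 = 6.933 mg/L.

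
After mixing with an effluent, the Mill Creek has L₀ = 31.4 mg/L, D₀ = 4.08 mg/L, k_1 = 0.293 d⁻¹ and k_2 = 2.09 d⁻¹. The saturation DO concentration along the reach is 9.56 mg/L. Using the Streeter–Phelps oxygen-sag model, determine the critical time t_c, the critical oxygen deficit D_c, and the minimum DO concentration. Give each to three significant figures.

t_c ≈ 0.206 d; D_c ≈ 4.14 mg/L; min DO ≈ 5.42 mg/L

With k_2/k_1 = 7.133 and 1 − D₀(k_2−k_1)/(k_1 L₀) = 0.2031,
t_c = ln(7.133 × 0.2031) / (2.09 − 0.293) = ln(1.449) / 1.797 = 0.3706/1.797 = 0.2062 d.
L(t_c) = L₀ e^(−k_1 t_c) = 31.4 × 0.9414 = 29.56 mg/L, and at the critical point k_2 D_c = k_1 L, so D_c = (0.293/2.09) × 29.56 = 4.144 mg/L.
Minimum DO = C_s − D_c = 9.56 − 4.144 = 5.416 mg/L.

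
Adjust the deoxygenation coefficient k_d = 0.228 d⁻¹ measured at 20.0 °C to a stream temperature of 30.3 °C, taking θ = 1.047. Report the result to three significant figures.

k_d(T₂) = k_d(T₁) · θ^(T₂−T₁) = 0.228 × 1.047^(30.3−20.0)
= 0.228 × 1.047^10.3 = 0.228 × 1.605 = 0.3659 d⁻¹.

k_d ≈ 0.366 d⁻¹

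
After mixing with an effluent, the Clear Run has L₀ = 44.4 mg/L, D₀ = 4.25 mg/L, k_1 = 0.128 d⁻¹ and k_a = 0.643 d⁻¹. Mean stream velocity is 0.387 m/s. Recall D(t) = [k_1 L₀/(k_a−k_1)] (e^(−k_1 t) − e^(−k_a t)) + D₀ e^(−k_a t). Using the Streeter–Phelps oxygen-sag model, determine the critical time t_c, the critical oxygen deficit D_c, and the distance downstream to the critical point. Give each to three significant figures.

t_c = [1/(k_a−k_1)] ln[(k_a/k_1)(1 − D₀(k_a−k_1)/(k_1 L₀))]
= [1/(0.643−0.128)] ln[(0.643/0.128)(1 − 4.25×0.5150/(0.128×44.4))]
= (1/0.5150) ln[5.023 × 0.6149] = 1.942 × ln(3.089) = 1.942 × 1.128 = 2.190 d.
L(t_c) = L₀ e^(−k_1 t_c) = 44.4 × 0.7556 = 33.55 mg/L, and at the critical point k_a D_c = k_1 L, so D_c = (0.128/0.643) × 33.55 = 6.678 mg/L.
x_c = v t_c = 0.387 m/s × 2.190 d × 86400 s/d = 73220 m ≈ 73.2 km.

t_c ≈ 2.19 d; D_c ≈ 6.68 mg/L; x_c ≈ 73.2 km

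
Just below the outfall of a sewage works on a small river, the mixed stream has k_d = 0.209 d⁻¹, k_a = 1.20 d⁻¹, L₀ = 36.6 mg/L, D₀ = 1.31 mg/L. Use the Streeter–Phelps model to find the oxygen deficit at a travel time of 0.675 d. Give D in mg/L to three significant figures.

k_d L₀/(k_a−k_d) = 0.209×36.6/(1.20−0.209) = 7.649/0.9910 = 7.719 mg/L.
e^(−k_d t) = e^(−0.209×0.6750) = 0.8684; e^(−k_a t) = e^(−1.20×0.6750) = 0.4449.
D = 7.719 × (0.8684 − 0.4449) + 1.31 × 0.4449 = 3.269 + 0.5828 = 3.852 mg/L.

D ≈ 3.85 mg/L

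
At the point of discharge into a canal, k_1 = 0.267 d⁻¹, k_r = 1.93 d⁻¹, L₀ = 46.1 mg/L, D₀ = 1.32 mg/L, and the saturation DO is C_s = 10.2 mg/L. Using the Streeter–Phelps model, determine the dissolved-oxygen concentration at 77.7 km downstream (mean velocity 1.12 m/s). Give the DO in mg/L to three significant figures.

Travel time t = x/v = 77.7 km / (1.12 m/s) = 77700 m / 1.12 m/s = 69380 s = 0.8030 d.
k_1 L₀/(k_r−k_1) = 0.267×46.1/(1.93−0.267) = 12.31/1.663 = 7.402 mg/L.
e^(−k_1 t) = e^(−0.267×0.8030) = 0.8070; e^(−k_r t) = e^(−1.93×0.8030) = 0.2123.
D = 7.402 × (0.8070 − 0.2123) + 1.32 × 0.2123 = 4.402 + 0.2803 = 4.682 mg/L.
DO = C_s − D = 10.2 − 4.682 = 5.518 mg/L.

DO ≈ 5.52 mg/L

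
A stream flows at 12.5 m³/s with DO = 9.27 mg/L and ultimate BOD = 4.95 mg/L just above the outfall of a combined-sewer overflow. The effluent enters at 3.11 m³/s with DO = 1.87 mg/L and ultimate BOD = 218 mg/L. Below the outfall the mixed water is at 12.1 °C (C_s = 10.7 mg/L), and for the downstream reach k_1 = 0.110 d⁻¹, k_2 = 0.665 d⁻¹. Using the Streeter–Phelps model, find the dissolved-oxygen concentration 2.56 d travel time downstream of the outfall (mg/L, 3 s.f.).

Mixed DO = (12.5×9.27 + 3.11×1.87)/(12.5+3.11) = 121.7/15.61 = 7.796 mg/L.
Mixed L₀ = (12.5×4.95 + 3.11×218)/(15.61) = 739.9/15.61 = 47.40 mg/L.
Initial deficit D₀ = C_s − DO₀ = 10.7 − 7.796 = 2.904 mg/L.
D(2.56) = [0.110×47.40/(0.665−0.110)](e^(−0.110×2.56) − e^(−0.665×2.56)) + 2.904 e^(−0.665×2.56)
= 9.394 × (0.7546 − 0.1822) + 2.904 × 0.1822 = 5.906 mg/L.
DO = 10.7 − 5.906 = 4.794 mg/L.

DO ≈ 4.79 mg/L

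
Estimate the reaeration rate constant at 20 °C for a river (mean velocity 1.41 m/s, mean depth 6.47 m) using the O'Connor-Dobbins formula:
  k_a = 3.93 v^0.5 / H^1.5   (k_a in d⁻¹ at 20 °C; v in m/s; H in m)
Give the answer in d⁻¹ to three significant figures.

k_a = 3.93 × 1.41^0.5 / 6.47^1.5 = 3.93 × 1.187 / 16.46 = 0.2836 d⁻¹.

k_a ≈ 0.284 d⁻¹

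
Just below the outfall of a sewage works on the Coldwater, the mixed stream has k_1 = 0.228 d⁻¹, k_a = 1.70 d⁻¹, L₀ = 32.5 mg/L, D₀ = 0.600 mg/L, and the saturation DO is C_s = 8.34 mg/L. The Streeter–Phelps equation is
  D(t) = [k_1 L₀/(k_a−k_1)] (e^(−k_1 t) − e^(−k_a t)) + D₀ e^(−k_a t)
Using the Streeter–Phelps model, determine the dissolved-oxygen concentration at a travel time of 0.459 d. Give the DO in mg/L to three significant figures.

k_1 L₀/(k_a−k_1) = 0.228×32.5/(1.70−0.228) = 7.410/1.472 = 5.034 mg/L.
e^(−k_1 t) = e^(−0.228×0.4590) = 0.9006; e^(−k_a t) = e^(−1.70×0.4590) = 0.4583.
D = 5.034 × (0.9006 − 0.4583) + 0.600 × 0.4583 = 2.227 + 0.2750 = 2.502 mg/L.
DO = C_s − D = 8.34 − 2.502 = 5.838 mg/L.

DO ≈ 5.84 mg/L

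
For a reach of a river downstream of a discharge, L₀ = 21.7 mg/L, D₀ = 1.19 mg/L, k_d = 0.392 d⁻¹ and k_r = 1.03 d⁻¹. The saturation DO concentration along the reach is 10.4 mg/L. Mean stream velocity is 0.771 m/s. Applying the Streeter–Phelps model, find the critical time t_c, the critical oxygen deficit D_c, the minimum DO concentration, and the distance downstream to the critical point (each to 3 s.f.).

At the critical point dD/dt = 0, so k_d L₀ e^(−k_d t) = k_r D. Substituting D(t) from the Streeter–Phelps equation and solving for t gives
t_c = ln[(k_r/k_d)(1 − D₀(k_r−k_d)/(k_d L₀))] / (k_r−k_d).
Here k_r−k_d = 0.6380 d⁻¹ and 1 − D₀(k_r−k_d)/(k_d L₀) = 1 − 1.19×0.6380/(0.392×21.7) = 0.9107, so
t_c = ln(2.628 × 0.9107) / 0.6380 = 0.8726 / 0.6380 = 1.368 d.
L(t_c) = L₀ e^(−k_d t_c) = 21.7 × 0.5850 = 12.69 mg/L, and at the critical point k_r D_c = k_d L, so D_c = (0.392/1.03) × 12.69 = 4.831 mg/L.
Minimum DO = C_s − D_c = 10.4 − 4.831 = 5.569 mg/L.
x_c = v t_c = 0.771 m/s × 1.368 d × 86400 s/d = 91110 m ≈ 91.1 km.

t_c ≈ 1.37 d; D_c ≈ 4.83 mg/L; min DO ≈ 5.57 mg/L; x_c ≈ 91.1 km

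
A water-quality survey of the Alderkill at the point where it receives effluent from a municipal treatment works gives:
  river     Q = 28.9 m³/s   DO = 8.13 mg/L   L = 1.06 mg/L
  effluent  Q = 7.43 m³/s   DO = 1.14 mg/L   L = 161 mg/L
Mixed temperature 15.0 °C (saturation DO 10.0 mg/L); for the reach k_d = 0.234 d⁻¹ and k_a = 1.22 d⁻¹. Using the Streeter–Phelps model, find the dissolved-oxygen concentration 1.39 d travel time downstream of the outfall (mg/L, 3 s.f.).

DO ≈ 5.08 mg/L

Mixed DO = (28.9×8.13 + 7.43×1.14)/(28.9+7.43) = 243.4/36.33 = 6.700 mg/L.
Mixed L₀ = (28.9×1.06 + 7.43×161)/(36.33) = 1227/36.33 = 33.77 mg/L.
Initial deficit D₀ = C_s − DO₀ = 10.0 − 6.700 = 3.300 mg/L.
D(1.39) = [0.234×33.77/(1.22−0.234)](e^(−0.234×1.39) − e^(−1.22×1.39)) + 3.300 e^(−1.22×1.39)
= 8.014 × (0.7223 − 0.1835) + 3.300 × 0.1835 = 4.924 mg/L.
DO = 10.0 − 4.924 = 5.076 mg/L.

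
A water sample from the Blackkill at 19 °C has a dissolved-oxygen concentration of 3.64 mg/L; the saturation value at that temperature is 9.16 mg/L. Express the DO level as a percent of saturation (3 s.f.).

39.7 % saturation

% saturation = C/C_s × 100 = 3.64/9.16 × 100 = 39.7 %.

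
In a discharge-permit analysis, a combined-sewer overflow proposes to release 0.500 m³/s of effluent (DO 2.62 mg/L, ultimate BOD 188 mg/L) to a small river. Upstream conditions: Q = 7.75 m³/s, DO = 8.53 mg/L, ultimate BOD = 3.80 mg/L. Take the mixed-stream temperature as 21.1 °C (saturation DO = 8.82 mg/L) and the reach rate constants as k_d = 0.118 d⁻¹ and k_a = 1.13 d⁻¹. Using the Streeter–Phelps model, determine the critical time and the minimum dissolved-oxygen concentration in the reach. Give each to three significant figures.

t_c ≈ 1.77 d; minimum DO ≈ 7.55 mg/L

Mixed DO = (7.75×8.53 + 0.500×2.62)/(7.75+0.500) = 67.42/8.250 = 8.172 mg/L.
Mixed L₀ = (7.75×3.80 + 0.500×188)/(8.250) = 123.5/8.250 = 14.96 mg/L.
Initial deficit D₀ = C_s − DO₀ = 8.82 − 8.172 = 0.6482 mg/L.
t_c = (1/1.012) ln[(1.13/0.118)(1 − 0.6482×1.012/(0.118×14.96))] = 0.9881 × ln(6.019) = 1.774 d.
D_c = (0.118/1.13) × 14.96 × e^(−0.118×1.774) = 0.1044 × 14.96 × 0.8112 = 1.268 mg/L.
Minimum DO = 8.82 − 1.268 = 7.552 mg/L.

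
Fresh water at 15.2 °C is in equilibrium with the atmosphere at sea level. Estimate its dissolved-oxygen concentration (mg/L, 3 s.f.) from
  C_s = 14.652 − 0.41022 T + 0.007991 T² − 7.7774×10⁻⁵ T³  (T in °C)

C_s = 14.652 − 0.41022×15.2 + 0.007991×15.2² − 7.7774×10⁻⁵×15.2³ = 9.990 mg/L.

C_s ≈ 9.99 mg/L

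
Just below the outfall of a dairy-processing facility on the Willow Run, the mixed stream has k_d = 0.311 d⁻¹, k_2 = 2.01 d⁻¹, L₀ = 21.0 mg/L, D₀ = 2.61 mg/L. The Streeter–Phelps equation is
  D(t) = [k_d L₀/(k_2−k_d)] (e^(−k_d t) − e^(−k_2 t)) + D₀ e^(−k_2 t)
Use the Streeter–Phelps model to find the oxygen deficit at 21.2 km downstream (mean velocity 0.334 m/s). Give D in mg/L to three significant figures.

Travel time t = x/v = 21.2 km / (0.334 m/s) = 21200 m / 0.334 m/s = 63470 s = 0.7346 d.
k_d L₀/(k_2−k_d) = 0.311×21.0/(2.01−0.311) = 6.531/1.699 = 3.844 mg/L.
e^(−k_d t) = e^(−0.311×0.7346) = 0.7957; e^(−k_2 t) = e^(−2.01×0.7346) = 0.2284.
D = 3.844 × (0.7957 − 0.2284) + 2.61 × 0.2284 = 2.181 + 0.5961 = 2.777 mg/L.

D ≈ 2.78 mg/L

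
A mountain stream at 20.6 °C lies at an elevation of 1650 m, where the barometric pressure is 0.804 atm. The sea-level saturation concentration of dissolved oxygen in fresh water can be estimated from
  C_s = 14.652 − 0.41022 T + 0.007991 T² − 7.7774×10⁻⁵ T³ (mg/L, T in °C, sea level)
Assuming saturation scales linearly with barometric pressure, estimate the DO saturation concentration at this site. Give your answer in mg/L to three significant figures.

At sea level: C_s = 14.652 − 0.41022×20.6 + 0.007991×20.6² − 7.7774×10⁻⁵×20.6³ = 8.913 mg/L.
Pressure correction: C_s' = 8.913 × 0.804 = 7.166 mg/L.

C_s ≈ 7.17 mg/L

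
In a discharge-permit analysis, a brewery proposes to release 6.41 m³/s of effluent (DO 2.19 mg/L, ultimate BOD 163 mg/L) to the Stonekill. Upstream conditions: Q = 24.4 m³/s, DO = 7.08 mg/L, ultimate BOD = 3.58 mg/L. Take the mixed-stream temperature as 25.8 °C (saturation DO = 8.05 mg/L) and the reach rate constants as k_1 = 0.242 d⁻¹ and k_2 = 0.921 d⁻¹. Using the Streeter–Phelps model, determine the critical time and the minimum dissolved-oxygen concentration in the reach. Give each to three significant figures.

Mixed DO = (24.4×7.08 + 6.41×2.19)/(24.4+6.41) = 186.8/30.81 = 6.063 mg/L.
Mixed L₀ = (24.4×3.58 + 6.41×163)/(30.81) = 1132/30.81 = 36.75 mg/L.
Initial deficit D₀ = C_s − DO₀ = 8.05 − 6.063 = 1.987 mg/L.
t_c = (1/0.6790) ln[(0.921/0.242)(1 − 1.987×0.6790/(0.242×36.75))] = 1.473 × ln(3.228) = 1.726 d.
D_c = (0.242/0.921) × 36.75 × e^(−0.242×1.726) = 0.2628 × 36.75 × 0.6586 = 6.359 mg/L.
Minimum DO = 8.05 − 6.359 = 1.691 mg/L.

t_c ≈ 1.73 d; minimum DO ≈ 1.69 mg/L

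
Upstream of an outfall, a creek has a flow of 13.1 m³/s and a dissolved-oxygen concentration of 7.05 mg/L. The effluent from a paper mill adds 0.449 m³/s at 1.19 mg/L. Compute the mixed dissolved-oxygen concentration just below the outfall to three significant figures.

6.86 mg/L

Flow-weighted mixing: C = (Q_r C_r + Q_w C_w)/(Q_r + Q_w)
= (13.1×7.05 + 0.449×1.19)/(13.1 + 0.449) = 92.89/13.55 = 6.856 mg/L.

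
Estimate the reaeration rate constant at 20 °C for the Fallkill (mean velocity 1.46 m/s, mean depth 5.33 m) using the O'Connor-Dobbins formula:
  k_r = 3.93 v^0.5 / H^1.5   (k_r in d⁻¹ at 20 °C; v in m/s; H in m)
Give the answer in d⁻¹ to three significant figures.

k_r = 3.93 × 1.46^0.5 / 5.33^1.5 = 3.93 × 1.208 / 12.31 = 0.3859 d⁻¹.

k_r ≈ 0.386 d⁻¹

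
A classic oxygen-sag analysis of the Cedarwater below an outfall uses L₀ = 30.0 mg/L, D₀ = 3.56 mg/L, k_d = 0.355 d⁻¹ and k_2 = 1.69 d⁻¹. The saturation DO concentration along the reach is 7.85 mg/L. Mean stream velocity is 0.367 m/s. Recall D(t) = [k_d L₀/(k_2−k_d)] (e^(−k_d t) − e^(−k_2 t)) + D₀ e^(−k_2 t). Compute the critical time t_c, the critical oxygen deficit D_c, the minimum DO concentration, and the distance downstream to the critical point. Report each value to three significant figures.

t_c ≈ 0.726 d; D_c ≈ 4.87 mg/L; min DO ≈ 2.98 mg/L; x_c ≈ 23.0 km

At the critical point dD/dt = 0, so k_d L₀ e^(−k_d t) = k_2 D. Substituting D(t) from the Streeter–Phelps equation and solving for t gives
t_c = ln[(k_2/k_d)(1 − D₀(k_2−k_d)/(k_d L₀))] / (k_2−k_d).
Here k_2−k_d = 1.335 d⁻¹ and 1 − D₀(k_2−k_d)/(k_d L₀) = 1 − 3.56×1.335/(0.355×30.0) = 0.5537, so
t_c = ln(4.761 × 0.5537) / 1.335 = 0.9693 / 1.335 = 0.7261 d.
L(t_c) = L₀ e^(−k_d t_c) = 30.0 × 0.7728 = 23.18 mg/L, and at the critical point k_2 D_c = k_d L, so D_c = (0.355/1.69) × 23.18 = 4.870 mg/L.
Minimum DO = C_s − D_c = 7.85 − 4.870 = 2.980 mg/L.
x_c = v t_c = 0.367 m/s × 0.7261 d × 86400 s/d = 23020 m ≈ 23.0 km.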